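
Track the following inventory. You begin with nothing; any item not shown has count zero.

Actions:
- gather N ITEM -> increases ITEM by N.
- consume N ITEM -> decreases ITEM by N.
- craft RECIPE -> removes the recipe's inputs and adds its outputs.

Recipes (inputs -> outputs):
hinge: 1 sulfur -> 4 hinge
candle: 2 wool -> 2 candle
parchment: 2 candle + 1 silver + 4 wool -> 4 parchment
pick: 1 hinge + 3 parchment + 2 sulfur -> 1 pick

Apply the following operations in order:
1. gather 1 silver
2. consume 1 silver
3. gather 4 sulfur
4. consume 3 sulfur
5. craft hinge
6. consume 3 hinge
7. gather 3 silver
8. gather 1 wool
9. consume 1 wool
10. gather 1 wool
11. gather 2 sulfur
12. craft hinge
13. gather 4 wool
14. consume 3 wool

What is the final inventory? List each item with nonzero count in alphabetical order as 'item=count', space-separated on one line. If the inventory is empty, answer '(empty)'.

Answer: hinge=5 silver=3 sulfur=1 wool=2

Derivation:
After 1 (gather 1 silver): silver=1
After 2 (consume 1 silver): (empty)
After 3 (gather 4 sulfur): sulfur=4
After 4 (consume 3 sulfur): sulfur=1
After 5 (craft hinge): hinge=4
After 6 (consume 3 hinge): hinge=1
After 7 (gather 3 silver): hinge=1 silver=3
After 8 (gather 1 wool): hinge=1 silver=3 wool=1
After 9 (consume 1 wool): hinge=1 silver=3
After 10 (gather 1 wool): hinge=1 silver=3 wool=1
After 11 (gather 2 sulfur): hinge=1 silver=3 sulfur=2 wool=1
After 12 (craft hinge): hinge=5 silver=3 sulfur=1 wool=1
After 13 (gather 4 wool): hinge=5 silver=3 sulfur=1 wool=5
After 14 (consume 3 wool): hinge=5 silver=3 sulfur=1 wool=2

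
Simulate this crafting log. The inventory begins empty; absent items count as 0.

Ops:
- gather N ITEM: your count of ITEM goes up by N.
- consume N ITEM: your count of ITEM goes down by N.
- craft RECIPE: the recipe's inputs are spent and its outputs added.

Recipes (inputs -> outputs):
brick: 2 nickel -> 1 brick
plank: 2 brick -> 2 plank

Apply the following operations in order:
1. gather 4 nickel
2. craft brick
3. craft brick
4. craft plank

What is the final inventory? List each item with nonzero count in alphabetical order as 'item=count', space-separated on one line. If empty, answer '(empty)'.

Answer: plank=2

Derivation:
After 1 (gather 4 nickel): nickel=4
After 2 (craft brick): brick=1 nickel=2
After 3 (craft brick): brick=2
After 4 (craft plank): plank=2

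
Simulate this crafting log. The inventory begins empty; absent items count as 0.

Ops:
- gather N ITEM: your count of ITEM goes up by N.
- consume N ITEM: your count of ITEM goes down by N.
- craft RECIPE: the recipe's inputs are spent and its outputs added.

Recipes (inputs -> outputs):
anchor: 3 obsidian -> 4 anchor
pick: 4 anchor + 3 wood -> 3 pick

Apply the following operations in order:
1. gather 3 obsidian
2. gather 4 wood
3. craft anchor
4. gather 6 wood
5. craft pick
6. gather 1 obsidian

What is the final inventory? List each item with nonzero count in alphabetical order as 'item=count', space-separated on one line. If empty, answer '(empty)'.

Answer: obsidian=1 pick=3 wood=7

Derivation:
After 1 (gather 3 obsidian): obsidian=3
After 2 (gather 4 wood): obsidian=3 wood=4
After 3 (craft anchor): anchor=4 wood=4
After 4 (gather 6 wood): anchor=4 wood=10
After 5 (craft pick): pick=3 wood=7
After 6 (gather 1 obsidian): obsidian=1 pick=3 wood=7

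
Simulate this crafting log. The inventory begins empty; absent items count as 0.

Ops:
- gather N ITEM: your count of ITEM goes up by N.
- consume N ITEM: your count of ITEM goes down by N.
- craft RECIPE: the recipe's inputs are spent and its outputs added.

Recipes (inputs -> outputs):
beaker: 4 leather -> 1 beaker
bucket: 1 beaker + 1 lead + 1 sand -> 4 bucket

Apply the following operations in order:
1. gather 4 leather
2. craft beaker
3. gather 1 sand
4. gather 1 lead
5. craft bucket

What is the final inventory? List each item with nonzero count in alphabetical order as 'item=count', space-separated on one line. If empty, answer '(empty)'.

After 1 (gather 4 leather): leather=4
After 2 (craft beaker): beaker=1
After 3 (gather 1 sand): beaker=1 sand=1
After 4 (gather 1 lead): beaker=1 lead=1 sand=1
After 5 (craft bucket): bucket=4

Answer: bucket=4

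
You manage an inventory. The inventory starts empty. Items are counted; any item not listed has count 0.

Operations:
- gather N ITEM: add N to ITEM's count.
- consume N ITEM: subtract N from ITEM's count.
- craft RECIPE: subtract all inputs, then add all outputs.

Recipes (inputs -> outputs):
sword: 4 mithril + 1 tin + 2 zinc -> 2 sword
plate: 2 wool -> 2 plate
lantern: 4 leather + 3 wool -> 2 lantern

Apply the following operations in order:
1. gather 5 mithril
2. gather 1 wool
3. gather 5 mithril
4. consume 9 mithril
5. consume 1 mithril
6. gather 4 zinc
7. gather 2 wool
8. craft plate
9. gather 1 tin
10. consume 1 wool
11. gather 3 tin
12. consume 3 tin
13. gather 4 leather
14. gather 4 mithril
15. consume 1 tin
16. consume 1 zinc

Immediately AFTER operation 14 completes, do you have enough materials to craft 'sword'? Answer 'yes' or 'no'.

Answer: yes

Derivation:
After 1 (gather 5 mithril): mithril=5
After 2 (gather 1 wool): mithril=5 wool=1
After 3 (gather 5 mithril): mithril=10 wool=1
After 4 (consume 9 mithril): mithril=1 wool=1
After 5 (consume 1 mithril): wool=1
After 6 (gather 4 zinc): wool=1 zinc=4
After 7 (gather 2 wool): wool=3 zinc=4
After 8 (craft plate): plate=2 wool=1 zinc=4
After 9 (gather 1 tin): plate=2 tin=1 wool=1 zinc=4
After 10 (consume 1 wool): plate=2 tin=1 zinc=4
After 11 (gather 3 tin): plate=2 tin=4 zinc=4
After 12 (consume 3 tin): plate=2 tin=1 zinc=4
After 13 (gather 4 leather): leather=4 plate=2 tin=1 zinc=4
After 14 (gather 4 mithril): leather=4 mithril=4 plate=2 tin=1 zinc=4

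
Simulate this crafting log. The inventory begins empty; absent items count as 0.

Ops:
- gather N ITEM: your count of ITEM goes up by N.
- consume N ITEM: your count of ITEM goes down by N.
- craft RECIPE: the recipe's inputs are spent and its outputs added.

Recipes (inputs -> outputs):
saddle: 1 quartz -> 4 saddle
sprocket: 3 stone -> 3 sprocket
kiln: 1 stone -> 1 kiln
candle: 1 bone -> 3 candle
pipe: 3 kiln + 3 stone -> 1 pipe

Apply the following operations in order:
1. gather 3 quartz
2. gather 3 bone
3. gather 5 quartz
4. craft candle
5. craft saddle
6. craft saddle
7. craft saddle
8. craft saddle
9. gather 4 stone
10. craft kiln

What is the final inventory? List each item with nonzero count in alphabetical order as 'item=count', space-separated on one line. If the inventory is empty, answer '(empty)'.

Answer: bone=2 candle=3 kiln=1 quartz=4 saddle=16 stone=3

Derivation:
After 1 (gather 3 quartz): quartz=3
After 2 (gather 3 bone): bone=3 quartz=3
After 3 (gather 5 quartz): bone=3 quartz=8
After 4 (craft candle): bone=2 candle=3 quartz=8
After 5 (craft saddle): bone=2 candle=3 quartz=7 saddle=4
After 6 (craft saddle): bone=2 candle=3 quartz=6 saddle=8
After 7 (craft saddle): bone=2 candle=3 quartz=5 saddle=12
After 8 (craft saddle): bone=2 candle=3 quartz=4 saddle=16
After 9 (gather 4 stone): bone=2 candle=3 quartz=4 saddle=16 stone=4
After 10 (craft kiln): bone=2 candle=3 kiln=1 quartz=4 saddle=16 stone=3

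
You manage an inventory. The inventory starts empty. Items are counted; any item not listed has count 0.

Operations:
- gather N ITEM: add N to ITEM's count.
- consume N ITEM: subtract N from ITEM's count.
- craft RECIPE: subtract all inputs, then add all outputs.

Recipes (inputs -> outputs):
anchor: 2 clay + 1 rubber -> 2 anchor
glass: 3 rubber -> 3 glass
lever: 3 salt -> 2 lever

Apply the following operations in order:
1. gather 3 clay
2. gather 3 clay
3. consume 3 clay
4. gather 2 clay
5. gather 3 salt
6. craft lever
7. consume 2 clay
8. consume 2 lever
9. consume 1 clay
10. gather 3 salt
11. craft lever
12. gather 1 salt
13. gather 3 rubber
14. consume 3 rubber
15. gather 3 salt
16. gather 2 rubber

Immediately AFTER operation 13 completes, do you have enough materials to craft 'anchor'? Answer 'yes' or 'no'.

Answer: yes

Derivation:
After 1 (gather 3 clay): clay=3
After 2 (gather 3 clay): clay=6
After 3 (consume 3 clay): clay=3
After 4 (gather 2 clay): clay=5
After 5 (gather 3 salt): clay=5 salt=3
After 6 (craft lever): clay=5 lever=2
After 7 (consume 2 clay): clay=3 lever=2
After 8 (consume 2 lever): clay=3
After 9 (consume 1 clay): clay=2
After 10 (gather 3 salt): clay=2 salt=3
After 11 (craft lever): clay=2 lever=2
After 12 (gather 1 salt): clay=2 lever=2 salt=1
After 13 (gather 3 rubber): clay=2 lever=2 rubber=3 salt=1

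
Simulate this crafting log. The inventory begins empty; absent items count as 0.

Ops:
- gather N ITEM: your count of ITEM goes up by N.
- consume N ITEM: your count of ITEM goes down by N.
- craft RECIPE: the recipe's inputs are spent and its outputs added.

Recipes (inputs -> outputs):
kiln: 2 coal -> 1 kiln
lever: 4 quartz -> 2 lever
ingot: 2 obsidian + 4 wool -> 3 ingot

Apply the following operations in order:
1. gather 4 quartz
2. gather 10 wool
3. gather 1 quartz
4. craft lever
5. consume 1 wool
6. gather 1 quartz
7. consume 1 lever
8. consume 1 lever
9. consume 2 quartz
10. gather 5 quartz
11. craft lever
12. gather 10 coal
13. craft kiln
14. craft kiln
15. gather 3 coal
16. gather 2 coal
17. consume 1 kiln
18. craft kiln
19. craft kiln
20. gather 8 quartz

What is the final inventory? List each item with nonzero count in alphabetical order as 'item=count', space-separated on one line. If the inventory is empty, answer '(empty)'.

After 1 (gather 4 quartz): quartz=4
After 2 (gather 10 wool): quartz=4 wool=10
After 3 (gather 1 quartz): quartz=5 wool=10
After 4 (craft lever): lever=2 quartz=1 wool=10
After 5 (consume 1 wool): lever=2 quartz=1 wool=9
After 6 (gather 1 quartz): lever=2 quartz=2 wool=9
After 7 (consume 1 lever): lever=1 quartz=2 wool=9
After 8 (consume 1 lever): quartz=2 wool=9
After 9 (consume 2 quartz): wool=9
After 10 (gather 5 quartz): quartz=5 wool=9
After 11 (craft lever): lever=2 quartz=1 wool=9
After 12 (gather 10 coal): coal=10 lever=2 quartz=1 wool=9
After 13 (craft kiln): coal=8 kiln=1 lever=2 quartz=1 wool=9
After 14 (craft kiln): coal=6 kiln=2 lever=2 quartz=1 wool=9
After 15 (gather 3 coal): coal=9 kiln=2 lever=2 quartz=1 wool=9
After 16 (gather 2 coal): coal=11 kiln=2 lever=2 quartz=1 wool=9
After 17 (consume 1 kiln): coal=11 kiln=1 lever=2 quartz=1 wool=9
After 18 (craft kiln): coal=9 kiln=2 lever=2 quartz=1 wool=9
After 19 (craft kiln): coal=7 kiln=3 lever=2 quartz=1 wool=9
After 20 (gather 8 quartz): coal=7 kiln=3 lever=2 quartz=9 wool=9

Answer: coal=7 kiln=3 lever=2 quartz=9 wool=9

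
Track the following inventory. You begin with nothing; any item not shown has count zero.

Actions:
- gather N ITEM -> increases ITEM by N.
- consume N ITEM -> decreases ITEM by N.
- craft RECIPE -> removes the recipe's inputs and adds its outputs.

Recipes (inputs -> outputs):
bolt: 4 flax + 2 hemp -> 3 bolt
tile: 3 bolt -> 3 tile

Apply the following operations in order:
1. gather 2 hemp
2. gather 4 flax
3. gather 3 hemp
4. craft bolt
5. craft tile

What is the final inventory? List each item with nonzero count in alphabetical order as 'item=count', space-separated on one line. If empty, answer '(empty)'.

After 1 (gather 2 hemp): hemp=2
After 2 (gather 4 flax): flax=4 hemp=2
After 3 (gather 3 hemp): flax=4 hemp=5
After 4 (craft bolt): bolt=3 hemp=3
After 5 (craft tile): hemp=3 tile=3

Answer: hemp=3 tile=3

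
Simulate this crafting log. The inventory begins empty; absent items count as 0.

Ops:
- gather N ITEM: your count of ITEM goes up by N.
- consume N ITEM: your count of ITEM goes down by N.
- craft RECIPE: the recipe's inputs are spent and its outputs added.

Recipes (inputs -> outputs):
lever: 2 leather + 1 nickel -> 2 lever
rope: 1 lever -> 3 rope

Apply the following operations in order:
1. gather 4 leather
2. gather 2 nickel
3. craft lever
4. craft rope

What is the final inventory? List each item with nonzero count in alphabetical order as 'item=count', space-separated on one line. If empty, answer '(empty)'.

Answer: leather=2 lever=1 nickel=1 rope=3

Derivation:
After 1 (gather 4 leather): leather=4
After 2 (gather 2 nickel): leather=4 nickel=2
After 3 (craft lever): leather=2 lever=2 nickel=1
After 4 (craft rope): leather=2 lever=1 nickel=1 rope=3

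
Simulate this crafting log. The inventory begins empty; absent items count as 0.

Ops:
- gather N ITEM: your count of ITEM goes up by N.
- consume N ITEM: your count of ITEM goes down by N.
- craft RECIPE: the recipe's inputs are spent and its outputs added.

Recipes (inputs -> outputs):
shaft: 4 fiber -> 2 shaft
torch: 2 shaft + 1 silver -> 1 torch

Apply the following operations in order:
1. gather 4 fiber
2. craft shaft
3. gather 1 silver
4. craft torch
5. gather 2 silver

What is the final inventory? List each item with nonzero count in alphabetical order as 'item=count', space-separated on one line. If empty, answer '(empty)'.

Answer: silver=2 torch=1

Derivation:
After 1 (gather 4 fiber): fiber=4
After 2 (craft shaft): shaft=2
After 3 (gather 1 silver): shaft=2 silver=1
After 4 (craft torch): torch=1
After 5 (gather 2 silver): silver=2 torch=1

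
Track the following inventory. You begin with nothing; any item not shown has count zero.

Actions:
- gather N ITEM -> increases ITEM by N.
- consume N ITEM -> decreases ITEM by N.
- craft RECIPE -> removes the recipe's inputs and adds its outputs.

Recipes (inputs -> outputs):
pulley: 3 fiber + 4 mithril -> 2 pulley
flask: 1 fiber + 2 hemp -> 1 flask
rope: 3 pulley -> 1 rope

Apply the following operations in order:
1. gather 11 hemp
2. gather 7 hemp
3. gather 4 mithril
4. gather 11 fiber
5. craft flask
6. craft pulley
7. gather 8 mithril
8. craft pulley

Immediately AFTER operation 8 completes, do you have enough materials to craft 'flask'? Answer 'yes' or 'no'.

Answer: yes

Derivation:
After 1 (gather 11 hemp): hemp=11
After 2 (gather 7 hemp): hemp=18
After 3 (gather 4 mithril): hemp=18 mithril=4
After 4 (gather 11 fiber): fiber=11 hemp=18 mithril=4
After 5 (craft flask): fiber=10 flask=1 hemp=16 mithril=4
After 6 (craft pulley): fiber=7 flask=1 hemp=16 pulley=2
After 7 (gather 8 mithril): fiber=7 flask=1 hemp=16 mithril=8 pulley=2
After 8 (craft pulley): fiber=4 flask=1 hemp=16 mithril=4 pulley=4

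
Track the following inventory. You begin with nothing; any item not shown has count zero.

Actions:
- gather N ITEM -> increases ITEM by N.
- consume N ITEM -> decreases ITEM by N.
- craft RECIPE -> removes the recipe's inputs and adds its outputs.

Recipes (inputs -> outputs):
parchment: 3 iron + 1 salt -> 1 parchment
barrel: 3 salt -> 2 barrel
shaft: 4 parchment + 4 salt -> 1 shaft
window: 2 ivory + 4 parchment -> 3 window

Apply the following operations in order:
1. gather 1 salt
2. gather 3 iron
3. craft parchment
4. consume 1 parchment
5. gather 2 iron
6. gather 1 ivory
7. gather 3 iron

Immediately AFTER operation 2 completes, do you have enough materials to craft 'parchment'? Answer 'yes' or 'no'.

After 1 (gather 1 salt): salt=1
After 2 (gather 3 iron): iron=3 salt=1

Answer: yes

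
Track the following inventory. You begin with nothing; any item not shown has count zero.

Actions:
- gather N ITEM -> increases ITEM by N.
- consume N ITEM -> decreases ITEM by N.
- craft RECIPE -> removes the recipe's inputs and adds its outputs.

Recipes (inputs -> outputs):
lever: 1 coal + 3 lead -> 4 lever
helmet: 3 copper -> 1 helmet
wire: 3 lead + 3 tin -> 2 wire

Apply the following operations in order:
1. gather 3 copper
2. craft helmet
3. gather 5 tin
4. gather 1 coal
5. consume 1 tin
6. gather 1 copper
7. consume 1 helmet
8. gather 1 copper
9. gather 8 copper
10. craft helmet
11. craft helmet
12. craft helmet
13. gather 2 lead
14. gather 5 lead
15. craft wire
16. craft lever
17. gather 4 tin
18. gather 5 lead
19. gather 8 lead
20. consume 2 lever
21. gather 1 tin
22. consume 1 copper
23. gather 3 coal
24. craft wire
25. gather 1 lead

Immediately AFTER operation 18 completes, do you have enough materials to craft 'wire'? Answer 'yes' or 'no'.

After 1 (gather 3 copper): copper=3
After 2 (craft helmet): helmet=1
After 3 (gather 5 tin): helmet=1 tin=5
After 4 (gather 1 coal): coal=1 helmet=1 tin=5
After 5 (consume 1 tin): coal=1 helmet=1 tin=4
After 6 (gather 1 copper): coal=1 copper=1 helmet=1 tin=4
After 7 (consume 1 helmet): coal=1 copper=1 tin=4
After 8 (gather 1 copper): coal=1 copper=2 tin=4
After 9 (gather 8 copper): coal=1 copper=10 tin=4
After 10 (craft helmet): coal=1 copper=7 helmet=1 tin=4
After 11 (craft helmet): coal=1 copper=4 helmet=2 tin=4
After 12 (craft helmet): coal=1 copper=1 helmet=3 tin=4
After 13 (gather 2 lead): coal=1 copper=1 helmet=3 lead=2 tin=4
After 14 (gather 5 lead): coal=1 copper=1 helmet=3 lead=7 tin=4
After 15 (craft wire): coal=1 copper=1 helmet=3 lead=4 tin=1 wire=2
After 16 (craft lever): copper=1 helmet=3 lead=1 lever=4 tin=1 wire=2
After 17 (gather 4 tin): copper=1 helmet=3 lead=1 lever=4 tin=5 wire=2
After 18 (gather 5 lead): copper=1 helmet=3 lead=6 lever=4 tin=5 wire=2

Answer: yes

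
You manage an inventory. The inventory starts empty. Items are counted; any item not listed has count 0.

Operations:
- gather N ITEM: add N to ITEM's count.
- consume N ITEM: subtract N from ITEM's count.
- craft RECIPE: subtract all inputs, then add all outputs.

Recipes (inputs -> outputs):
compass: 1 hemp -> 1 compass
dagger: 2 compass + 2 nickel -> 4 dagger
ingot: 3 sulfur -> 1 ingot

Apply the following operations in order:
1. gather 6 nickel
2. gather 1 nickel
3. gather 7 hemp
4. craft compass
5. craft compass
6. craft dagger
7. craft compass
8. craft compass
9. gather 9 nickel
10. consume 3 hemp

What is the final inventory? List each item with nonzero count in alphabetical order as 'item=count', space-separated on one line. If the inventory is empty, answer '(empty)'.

Answer: compass=2 dagger=4 nickel=14

Derivation:
After 1 (gather 6 nickel): nickel=6
After 2 (gather 1 nickel): nickel=7
After 3 (gather 7 hemp): hemp=7 nickel=7
After 4 (craft compass): compass=1 hemp=6 nickel=7
After 5 (craft compass): compass=2 hemp=5 nickel=7
After 6 (craft dagger): dagger=4 hemp=5 nickel=5
After 7 (craft compass): compass=1 dagger=4 hemp=4 nickel=5
After 8 (craft compass): compass=2 dagger=4 hemp=3 nickel=5
After 9 (gather 9 nickel): compass=2 dagger=4 hemp=3 nickel=14
After 10 (consume 3 hemp): compass=2 dagger=4 nickel=14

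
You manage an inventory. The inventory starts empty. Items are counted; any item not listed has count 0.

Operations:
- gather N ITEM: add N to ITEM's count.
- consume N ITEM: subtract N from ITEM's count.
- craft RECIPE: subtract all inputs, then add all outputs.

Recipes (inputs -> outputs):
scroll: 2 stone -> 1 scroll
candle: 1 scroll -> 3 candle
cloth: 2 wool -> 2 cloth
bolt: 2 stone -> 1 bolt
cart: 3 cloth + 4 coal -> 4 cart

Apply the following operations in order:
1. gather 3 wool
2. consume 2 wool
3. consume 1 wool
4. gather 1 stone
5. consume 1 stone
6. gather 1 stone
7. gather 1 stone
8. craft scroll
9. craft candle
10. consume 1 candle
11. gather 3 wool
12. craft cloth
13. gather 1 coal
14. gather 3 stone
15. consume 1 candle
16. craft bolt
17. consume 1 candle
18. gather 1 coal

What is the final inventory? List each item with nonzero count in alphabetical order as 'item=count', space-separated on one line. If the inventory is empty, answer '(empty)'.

After 1 (gather 3 wool): wool=3
After 2 (consume 2 wool): wool=1
After 3 (consume 1 wool): (empty)
After 4 (gather 1 stone): stone=1
After 5 (consume 1 stone): (empty)
After 6 (gather 1 stone): stone=1
After 7 (gather 1 stone): stone=2
After 8 (craft scroll): scroll=1
After 9 (craft candle): candle=3
After 10 (consume 1 candle): candle=2
After 11 (gather 3 wool): candle=2 wool=3
After 12 (craft cloth): candle=2 cloth=2 wool=1
After 13 (gather 1 coal): candle=2 cloth=2 coal=1 wool=1
After 14 (gather 3 stone): candle=2 cloth=2 coal=1 stone=3 wool=1
After 15 (consume 1 candle): candle=1 cloth=2 coal=1 stone=3 wool=1
After 16 (craft bolt): bolt=1 candle=1 cloth=2 coal=1 stone=1 wool=1
After 17 (consume 1 candle): bolt=1 cloth=2 coal=1 stone=1 wool=1
After 18 (gather 1 coal): bolt=1 cloth=2 coal=2 stone=1 wool=1

Answer: bolt=1 cloth=2 coal=2 stone=1 wool=1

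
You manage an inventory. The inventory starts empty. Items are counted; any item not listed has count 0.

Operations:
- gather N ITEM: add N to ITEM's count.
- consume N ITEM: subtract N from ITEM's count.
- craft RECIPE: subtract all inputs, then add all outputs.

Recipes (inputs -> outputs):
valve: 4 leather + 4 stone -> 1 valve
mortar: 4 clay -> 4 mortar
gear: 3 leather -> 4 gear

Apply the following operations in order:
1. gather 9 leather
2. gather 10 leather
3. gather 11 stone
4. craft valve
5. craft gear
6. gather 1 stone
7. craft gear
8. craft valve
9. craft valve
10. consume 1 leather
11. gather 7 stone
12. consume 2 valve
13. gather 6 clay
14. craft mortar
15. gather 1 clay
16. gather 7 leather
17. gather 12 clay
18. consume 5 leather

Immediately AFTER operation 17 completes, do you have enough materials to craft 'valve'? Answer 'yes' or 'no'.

After 1 (gather 9 leather): leather=9
After 2 (gather 10 leather): leather=19
After 3 (gather 11 stone): leather=19 stone=11
After 4 (craft valve): leather=15 stone=7 valve=1
After 5 (craft gear): gear=4 leather=12 stone=7 valve=1
After 6 (gather 1 stone): gear=4 leather=12 stone=8 valve=1
After 7 (craft gear): gear=8 leather=9 stone=8 valve=1
After 8 (craft valve): gear=8 leather=5 stone=4 valve=2
After 9 (craft valve): gear=8 leather=1 valve=3
After 10 (consume 1 leather): gear=8 valve=3
After 11 (gather 7 stone): gear=8 stone=7 valve=3
After 12 (consume 2 valve): gear=8 stone=7 valve=1
After 13 (gather 6 clay): clay=6 gear=8 stone=7 valve=1
After 14 (craft mortar): clay=2 gear=8 mortar=4 stone=7 valve=1
After 15 (gather 1 clay): clay=3 gear=8 mortar=4 stone=7 valve=1
After 16 (gather 7 leather): clay=3 gear=8 leather=7 mortar=4 stone=7 valve=1
After 17 (gather 12 clay): clay=15 gear=8 leather=7 mortar=4 stone=7 valve=1

Answer: yes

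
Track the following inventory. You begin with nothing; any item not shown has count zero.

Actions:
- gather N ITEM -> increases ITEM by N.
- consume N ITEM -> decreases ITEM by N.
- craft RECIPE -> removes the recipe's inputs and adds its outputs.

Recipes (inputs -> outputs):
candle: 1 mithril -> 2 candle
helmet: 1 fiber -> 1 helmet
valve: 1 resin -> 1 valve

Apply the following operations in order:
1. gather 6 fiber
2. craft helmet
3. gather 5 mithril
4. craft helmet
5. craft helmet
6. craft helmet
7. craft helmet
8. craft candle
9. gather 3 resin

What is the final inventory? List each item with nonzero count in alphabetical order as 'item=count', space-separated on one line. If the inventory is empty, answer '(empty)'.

Answer: candle=2 fiber=1 helmet=5 mithril=4 resin=3

Derivation:
After 1 (gather 6 fiber): fiber=6
After 2 (craft helmet): fiber=5 helmet=1
After 3 (gather 5 mithril): fiber=5 helmet=1 mithril=5
After 4 (craft helmet): fiber=4 helmet=2 mithril=5
After 5 (craft helmet): fiber=3 helmet=3 mithril=5
After 6 (craft helmet): fiber=2 helmet=4 mithril=5
After 7 (craft helmet): fiber=1 helmet=5 mithril=5
After 8 (craft candle): candle=2 fiber=1 helmet=5 mithril=4
After 9 (gather 3 resin): candle=2 fiber=1 helmet=5 mithril=4 resin=3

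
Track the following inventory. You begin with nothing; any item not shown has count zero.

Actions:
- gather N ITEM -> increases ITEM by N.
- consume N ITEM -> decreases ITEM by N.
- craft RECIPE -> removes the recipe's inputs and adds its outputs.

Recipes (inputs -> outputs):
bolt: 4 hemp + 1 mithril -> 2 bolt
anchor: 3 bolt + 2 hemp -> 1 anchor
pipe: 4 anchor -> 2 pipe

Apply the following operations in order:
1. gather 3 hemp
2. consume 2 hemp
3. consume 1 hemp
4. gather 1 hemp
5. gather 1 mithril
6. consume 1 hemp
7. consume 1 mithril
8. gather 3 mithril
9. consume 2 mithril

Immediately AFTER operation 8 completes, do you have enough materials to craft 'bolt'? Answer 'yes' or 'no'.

Answer: no

Derivation:
After 1 (gather 3 hemp): hemp=3
After 2 (consume 2 hemp): hemp=1
After 3 (consume 1 hemp): (empty)
After 4 (gather 1 hemp): hemp=1
After 5 (gather 1 mithril): hemp=1 mithril=1
After 6 (consume 1 hemp): mithril=1
After 7 (consume 1 mithril): (empty)
After 8 (gather 3 mithril): mithril=3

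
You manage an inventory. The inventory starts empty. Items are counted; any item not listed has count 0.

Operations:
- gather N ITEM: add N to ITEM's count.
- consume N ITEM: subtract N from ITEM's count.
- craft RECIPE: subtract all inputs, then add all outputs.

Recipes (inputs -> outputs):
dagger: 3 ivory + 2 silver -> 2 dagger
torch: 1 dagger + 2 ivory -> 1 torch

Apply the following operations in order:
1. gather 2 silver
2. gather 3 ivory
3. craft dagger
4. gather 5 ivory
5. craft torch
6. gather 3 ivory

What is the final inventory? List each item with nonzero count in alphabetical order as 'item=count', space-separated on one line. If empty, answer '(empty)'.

Answer: dagger=1 ivory=6 torch=1

Derivation:
After 1 (gather 2 silver): silver=2
After 2 (gather 3 ivory): ivory=3 silver=2
After 3 (craft dagger): dagger=2
After 4 (gather 5 ivory): dagger=2 ivory=5
After 5 (craft torch): dagger=1 ivory=3 torch=1
After 6 (gather 3 ivory): dagger=1 ivory=6 torch=1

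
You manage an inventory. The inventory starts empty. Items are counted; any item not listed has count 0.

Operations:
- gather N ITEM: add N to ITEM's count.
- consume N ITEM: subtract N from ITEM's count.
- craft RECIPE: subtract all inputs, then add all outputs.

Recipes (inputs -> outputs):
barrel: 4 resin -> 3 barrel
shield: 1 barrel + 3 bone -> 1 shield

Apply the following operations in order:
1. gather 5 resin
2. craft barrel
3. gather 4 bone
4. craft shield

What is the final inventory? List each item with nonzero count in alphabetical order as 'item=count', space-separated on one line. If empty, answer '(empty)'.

After 1 (gather 5 resin): resin=5
After 2 (craft barrel): barrel=3 resin=1
After 3 (gather 4 bone): barrel=3 bone=4 resin=1
After 4 (craft shield): barrel=2 bone=1 resin=1 shield=1

Answer: barrel=2 bone=1 resin=1 shield=1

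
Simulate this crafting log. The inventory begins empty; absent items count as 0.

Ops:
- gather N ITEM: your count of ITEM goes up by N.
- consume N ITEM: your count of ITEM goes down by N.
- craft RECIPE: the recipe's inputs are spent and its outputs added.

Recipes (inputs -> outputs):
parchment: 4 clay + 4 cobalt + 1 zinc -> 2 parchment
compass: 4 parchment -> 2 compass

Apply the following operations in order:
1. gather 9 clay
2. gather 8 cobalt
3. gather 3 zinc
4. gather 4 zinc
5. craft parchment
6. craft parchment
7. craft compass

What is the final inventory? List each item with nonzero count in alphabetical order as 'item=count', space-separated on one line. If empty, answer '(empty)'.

After 1 (gather 9 clay): clay=9
After 2 (gather 8 cobalt): clay=9 cobalt=8
After 3 (gather 3 zinc): clay=9 cobalt=8 zinc=3
After 4 (gather 4 zinc): clay=9 cobalt=8 zinc=7
After 5 (craft parchment): clay=5 cobalt=4 parchment=2 zinc=6
After 6 (craft parchment): clay=1 parchment=4 zinc=5
After 7 (craft compass): clay=1 compass=2 zinc=5

Answer: clay=1 compass=2 zinc=5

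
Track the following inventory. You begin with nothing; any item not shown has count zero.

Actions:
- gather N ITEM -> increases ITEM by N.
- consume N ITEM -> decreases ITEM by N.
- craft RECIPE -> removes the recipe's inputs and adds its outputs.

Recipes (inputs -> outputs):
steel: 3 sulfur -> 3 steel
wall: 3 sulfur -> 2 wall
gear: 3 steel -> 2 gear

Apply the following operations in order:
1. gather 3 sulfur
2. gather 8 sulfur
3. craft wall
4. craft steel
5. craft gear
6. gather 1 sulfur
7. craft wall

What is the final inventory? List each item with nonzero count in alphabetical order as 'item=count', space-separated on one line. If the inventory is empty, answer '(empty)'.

Answer: gear=2 sulfur=3 wall=4

Derivation:
After 1 (gather 3 sulfur): sulfur=3
After 2 (gather 8 sulfur): sulfur=11
After 3 (craft wall): sulfur=8 wall=2
After 4 (craft steel): steel=3 sulfur=5 wall=2
After 5 (craft gear): gear=2 sulfur=5 wall=2
After 6 (gather 1 sulfur): gear=2 sulfur=6 wall=2
After 7 (craft wall): gear=2 sulfur=3 wall=4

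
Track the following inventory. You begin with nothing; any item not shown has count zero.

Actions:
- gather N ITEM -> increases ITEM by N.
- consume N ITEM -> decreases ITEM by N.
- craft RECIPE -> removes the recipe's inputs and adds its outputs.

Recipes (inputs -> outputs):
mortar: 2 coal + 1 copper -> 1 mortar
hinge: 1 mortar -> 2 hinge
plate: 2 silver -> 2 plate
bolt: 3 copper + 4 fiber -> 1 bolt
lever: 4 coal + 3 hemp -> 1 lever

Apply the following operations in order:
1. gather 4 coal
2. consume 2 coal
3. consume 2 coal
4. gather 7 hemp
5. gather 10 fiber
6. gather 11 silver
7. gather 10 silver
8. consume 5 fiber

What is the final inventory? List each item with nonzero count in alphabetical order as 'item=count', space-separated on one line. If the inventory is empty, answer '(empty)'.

After 1 (gather 4 coal): coal=4
After 2 (consume 2 coal): coal=2
After 3 (consume 2 coal): (empty)
After 4 (gather 7 hemp): hemp=7
After 5 (gather 10 fiber): fiber=10 hemp=7
After 6 (gather 11 silver): fiber=10 hemp=7 silver=11
After 7 (gather 10 silver): fiber=10 hemp=7 silver=21
After 8 (consume 5 fiber): fiber=5 hemp=7 silver=21

Answer: fiber=5 hemp=7 silver=21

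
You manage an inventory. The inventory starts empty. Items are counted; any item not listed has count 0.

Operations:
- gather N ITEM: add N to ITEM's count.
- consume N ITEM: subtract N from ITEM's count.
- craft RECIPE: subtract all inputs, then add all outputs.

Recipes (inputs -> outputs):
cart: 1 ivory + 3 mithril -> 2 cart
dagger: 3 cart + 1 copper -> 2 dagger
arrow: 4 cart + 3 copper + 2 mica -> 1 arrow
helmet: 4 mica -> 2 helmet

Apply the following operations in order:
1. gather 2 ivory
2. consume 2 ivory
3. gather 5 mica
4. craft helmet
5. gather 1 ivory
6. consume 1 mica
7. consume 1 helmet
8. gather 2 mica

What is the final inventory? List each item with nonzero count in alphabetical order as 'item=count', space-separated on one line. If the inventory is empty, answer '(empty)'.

Answer: helmet=1 ivory=1 mica=2

Derivation:
After 1 (gather 2 ivory): ivory=2
After 2 (consume 2 ivory): (empty)
After 3 (gather 5 mica): mica=5
After 4 (craft helmet): helmet=2 mica=1
After 5 (gather 1 ivory): helmet=2 ivory=1 mica=1
After 6 (consume 1 mica): helmet=2 ivory=1
After 7 (consume 1 helmet): helmet=1 ivory=1
After 8 (gather 2 mica): helmet=1 ivory=1 mica=2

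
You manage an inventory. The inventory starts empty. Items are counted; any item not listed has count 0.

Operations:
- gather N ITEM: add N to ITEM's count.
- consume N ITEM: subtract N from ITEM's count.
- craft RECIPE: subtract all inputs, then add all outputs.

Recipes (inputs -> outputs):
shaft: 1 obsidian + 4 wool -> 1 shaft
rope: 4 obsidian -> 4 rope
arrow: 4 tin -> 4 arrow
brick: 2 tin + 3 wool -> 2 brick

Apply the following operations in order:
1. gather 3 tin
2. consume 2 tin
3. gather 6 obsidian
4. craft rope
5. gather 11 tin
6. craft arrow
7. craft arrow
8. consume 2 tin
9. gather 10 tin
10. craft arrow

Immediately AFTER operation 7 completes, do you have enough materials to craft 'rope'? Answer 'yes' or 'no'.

After 1 (gather 3 tin): tin=3
After 2 (consume 2 tin): tin=1
After 3 (gather 6 obsidian): obsidian=6 tin=1
After 4 (craft rope): obsidian=2 rope=4 tin=1
After 5 (gather 11 tin): obsidian=2 rope=4 tin=12
After 6 (craft arrow): arrow=4 obsidian=2 rope=4 tin=8
After 7 (craft arrow): arrow=8 obsidian=2 rope=4 tin=4

Answer: no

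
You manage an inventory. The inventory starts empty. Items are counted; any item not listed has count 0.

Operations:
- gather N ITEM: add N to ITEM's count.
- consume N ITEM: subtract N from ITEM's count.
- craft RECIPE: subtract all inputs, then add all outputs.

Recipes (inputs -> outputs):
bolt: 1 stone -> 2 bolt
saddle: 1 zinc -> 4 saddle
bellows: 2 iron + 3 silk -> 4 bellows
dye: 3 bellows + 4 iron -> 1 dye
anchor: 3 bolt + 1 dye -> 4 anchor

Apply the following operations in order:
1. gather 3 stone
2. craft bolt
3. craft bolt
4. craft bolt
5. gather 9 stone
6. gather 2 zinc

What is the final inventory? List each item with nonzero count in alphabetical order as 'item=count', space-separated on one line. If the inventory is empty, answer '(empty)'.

After 1 (gather 3 stone): stone=3
After 2 (craft bolt): bolt=2 stone=2
After 3 (craft bolt): bolt=4 stone=1
After 4 (craft bolt): bolt=6
After 5 (gather 9 stone): bolt=6 stone=9
After 6 (gather 2 zinc): bolt=6 stone=9 zinc=2

Answer: bolt=6 stone=9 zinc=2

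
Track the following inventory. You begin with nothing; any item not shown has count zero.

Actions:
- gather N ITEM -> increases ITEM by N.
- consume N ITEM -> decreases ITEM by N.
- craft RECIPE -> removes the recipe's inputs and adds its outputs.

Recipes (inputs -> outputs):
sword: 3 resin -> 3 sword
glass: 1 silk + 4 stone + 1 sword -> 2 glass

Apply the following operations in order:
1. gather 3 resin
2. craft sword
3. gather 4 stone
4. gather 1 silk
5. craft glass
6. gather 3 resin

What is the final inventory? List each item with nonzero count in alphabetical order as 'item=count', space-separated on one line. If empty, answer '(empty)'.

Answer: glass=2 resin=3 sword=2

Derivation:
After 1 (gather 3 resin): resin=3
After 2 (craft sword): sword=3
After 3 (gather 4 stone): stone=4 sword=3
After 4 (gather 1 silk): silk=1 stone=4 sword=3
After 5 (craft glass): glass=2 sword=2
After 6 (gather 3 resin): glass=2 resin=3 sword=2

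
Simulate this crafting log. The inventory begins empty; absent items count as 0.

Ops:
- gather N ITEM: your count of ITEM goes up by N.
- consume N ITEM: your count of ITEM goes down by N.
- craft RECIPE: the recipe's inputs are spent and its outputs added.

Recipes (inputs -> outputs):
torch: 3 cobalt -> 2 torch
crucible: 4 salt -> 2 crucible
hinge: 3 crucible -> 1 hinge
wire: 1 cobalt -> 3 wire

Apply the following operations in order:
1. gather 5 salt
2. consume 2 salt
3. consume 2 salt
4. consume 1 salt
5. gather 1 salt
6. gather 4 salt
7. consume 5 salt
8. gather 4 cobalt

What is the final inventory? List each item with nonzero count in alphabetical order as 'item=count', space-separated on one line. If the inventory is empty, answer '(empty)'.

After 1 (gather 5 salt): salt=5
After 2 (consume 2 salt): salt=3
After 3 (consume 2 salt): salt=1
After 4 (consume 1 salt): (empty)
After 5 (gather 1 salt): salt=1
After 6 (gather 4 salt): salt=5
After 7 (consume 5 salt): (empty)
After 8 (gather 4 cobalt): cobalt=4

Answer: cobalt=4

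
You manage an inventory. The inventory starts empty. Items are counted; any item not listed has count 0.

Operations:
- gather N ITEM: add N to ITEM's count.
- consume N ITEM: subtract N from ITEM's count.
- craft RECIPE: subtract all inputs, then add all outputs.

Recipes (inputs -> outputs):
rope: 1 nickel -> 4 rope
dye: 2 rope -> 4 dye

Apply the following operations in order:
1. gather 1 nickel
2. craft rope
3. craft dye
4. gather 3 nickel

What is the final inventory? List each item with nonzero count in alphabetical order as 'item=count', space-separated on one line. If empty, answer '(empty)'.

Answer: dye=4 nickel=3 rope=2

Derivation:
After 1 (gather 1 nickel): nickel=1
After 2 (craft rope): rope=4
After 3 (craft dye): dye=4 rope=2
After 4 (gather 3 nickel): dye=4 nickel=3 rope=2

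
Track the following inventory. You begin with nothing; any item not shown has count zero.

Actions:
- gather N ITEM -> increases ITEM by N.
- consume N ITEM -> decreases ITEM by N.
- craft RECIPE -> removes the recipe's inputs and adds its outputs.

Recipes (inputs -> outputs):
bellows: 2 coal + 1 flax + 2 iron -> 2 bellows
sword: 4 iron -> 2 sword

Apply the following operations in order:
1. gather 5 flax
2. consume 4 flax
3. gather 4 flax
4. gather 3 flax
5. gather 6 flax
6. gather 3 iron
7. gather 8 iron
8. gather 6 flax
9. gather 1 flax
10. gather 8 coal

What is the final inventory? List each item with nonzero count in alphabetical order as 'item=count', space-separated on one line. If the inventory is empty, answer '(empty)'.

Answer: coal=8 flax=21 iron=11

Derivation:
After 1 (gather 5 flax): flax=5
After 2 (consume 4 flax): flax=1
After 3 (gather 4 flax): flax=5
After 4 (gather 3 flax): flax=8
After 5 (gather 6 flax): flax=14
After 6 (gather 3 iron): flax=14 iron=3
After 7 (gather 8 iron): flax=14 iron=11
After 8 (gather 6 flax): flax=20 iron=11
After 9 (gather 1 flax): flax=21 iron=11
After 10 (gather 8 coal): coal=8 flax=21 iron=11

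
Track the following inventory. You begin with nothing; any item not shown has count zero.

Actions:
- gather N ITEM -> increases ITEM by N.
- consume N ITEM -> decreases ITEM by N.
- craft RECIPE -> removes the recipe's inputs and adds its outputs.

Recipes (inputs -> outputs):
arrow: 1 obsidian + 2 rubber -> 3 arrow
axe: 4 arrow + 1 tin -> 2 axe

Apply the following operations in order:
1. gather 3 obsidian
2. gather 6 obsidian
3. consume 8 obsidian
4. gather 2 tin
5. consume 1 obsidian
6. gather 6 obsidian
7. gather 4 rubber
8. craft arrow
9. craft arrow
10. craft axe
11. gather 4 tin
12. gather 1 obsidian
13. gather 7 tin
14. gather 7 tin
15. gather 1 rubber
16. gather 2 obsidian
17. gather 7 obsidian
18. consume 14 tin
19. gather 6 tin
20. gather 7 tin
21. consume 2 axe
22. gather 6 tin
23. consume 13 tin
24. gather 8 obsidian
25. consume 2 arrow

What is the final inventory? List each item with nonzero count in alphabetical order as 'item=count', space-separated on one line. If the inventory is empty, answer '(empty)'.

Answer: obsidian=22 rubber=1 tin=11

Derivation:
After 1 (gather 3 obsidian): obsidian=3
After 2 (gather 6 obsidian): obsidian=9
After 3 (consume 8 obsidian): obsidian=1
After 4 (gather 2 tin): obsidian=1 tin=2
After 5 (consume 1 obsidian): tin=2
After 6 (gather 6 obsidian): obsidian=6 tin=2
After 7 (gather 4 rubber): obsidian=6 rubber=4 tin=2
After 8 (craft arrow): arrow=3 obsidian=5 rubber=2 tin=2
After 9 (craft arrow): arrow=6 obsidian=4 tin=2
After 10 (craft axe): arrow=2 axe=2 obsidian=4 tin=1
After 11 (gather 4 tin): arrow=2 axe=2 obsidian=4 tin=5
After 12 (gather 1 obsidian): arrow=2 axe=2 obsidian=5 tin=5
After 13 (gather 7 tin): arrow=2 axe=2 obsidian=5 tin=12
After 14 (gather 7 tin): arrow=2 axe=2 obsidian=5 tin=19
After 15 (gather 1 rubber): arrow=2 axe=2 obsidian=5 rubber=1 tin=19
After 16 (gather 2 obsidian): arrow=2 axe=2 obsidian=7 rubber=1 tin=19
After 17 (gather 7 obsidian): arrow=2 axe=2 obsidian=14 rubber=1 tin=19
After 18 (consume 14 tin): arrow=2 axe=2 obsidian=14 rubber=1 tin=5
After 19 (gather 6 tin): arrow=2 axe=2 obsidian=14 rubber=1 tin=11
After 20 (gather 7 tin): arrow=2 axe=2 obsidian=14 rubber=1 tin=18
After 21 (consume 2 axe): arrow=2 obsidian=14 rubber=1 tin=18
After 22 (gather 6 tin): arrow=2 obsidian=14 rubber=1 tin=24
After 23 (consume 13 tin): arrow=2 obsidian=14 rubber=1 tin=11
After 24 (gather 8 obsidian): arrow=2 obsidian=22 rubber=1 tin=11
After 25 (consume 2 arrow): obsidian=22 rubber=1 tin=11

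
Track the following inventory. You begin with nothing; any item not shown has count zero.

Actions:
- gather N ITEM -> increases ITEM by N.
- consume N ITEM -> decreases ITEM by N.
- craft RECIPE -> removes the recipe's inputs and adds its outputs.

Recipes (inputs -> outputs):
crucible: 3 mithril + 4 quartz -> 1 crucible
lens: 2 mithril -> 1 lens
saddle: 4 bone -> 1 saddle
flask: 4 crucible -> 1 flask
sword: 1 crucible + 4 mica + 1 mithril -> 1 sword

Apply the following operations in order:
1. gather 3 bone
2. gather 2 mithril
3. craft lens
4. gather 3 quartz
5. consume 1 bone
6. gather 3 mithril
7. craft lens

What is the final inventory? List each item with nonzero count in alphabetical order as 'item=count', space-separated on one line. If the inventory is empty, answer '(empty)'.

Answer: bone=2 lens=2 mithril=1 quartz=3

Derivation:
After 1 (gather 3 bone): bone=3
After 2 (gather 2 mithril): bone=3 mithril=2
After 3 (craft lens): bone=3 lens=1
After 4 (gather 3 quartz): bone=3 lens=1 quartz=3
After 5 (consume 1 bone): bone=2 lens=1 quartz=3
After 6 (gather 3 mithril): bone=2 lens=1 mithril=3 quartz=3
After 7 (craft lens): bone=2 lens=2 mithril=1 quartz=3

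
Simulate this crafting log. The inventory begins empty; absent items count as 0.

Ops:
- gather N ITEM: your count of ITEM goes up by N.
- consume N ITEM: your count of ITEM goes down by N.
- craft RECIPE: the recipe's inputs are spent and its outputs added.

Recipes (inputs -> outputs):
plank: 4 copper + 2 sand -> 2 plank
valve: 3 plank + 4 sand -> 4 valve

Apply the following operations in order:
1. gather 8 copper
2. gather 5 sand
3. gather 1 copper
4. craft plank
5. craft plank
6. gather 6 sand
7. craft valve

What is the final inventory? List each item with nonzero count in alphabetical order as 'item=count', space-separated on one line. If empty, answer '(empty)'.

Answer: copper=1 plank=1 sand=3 valve=4

Derivation:
After 1 (gather 8 copper): copper=8
After 2 (gather 5 sand): copper=8 sand=5
After 3 (gather 1 copper): copper=9 sand=5
After 4 (craft plank): copper=5 plank=2 sand=3
After 5 (craft plank): copper=1 plank=4 sand=1
After 6 (gather 6 sand): copper=1 plank=4 sand=7
After 7 (craft valve): copper=1 plank=1 sand=3 valve=4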